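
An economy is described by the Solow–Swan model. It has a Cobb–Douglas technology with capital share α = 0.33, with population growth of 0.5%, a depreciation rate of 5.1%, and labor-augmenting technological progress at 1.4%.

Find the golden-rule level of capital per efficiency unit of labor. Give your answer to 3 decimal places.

k_gold ≈ 10.118

The golden rule sets f'(k) = n + g + δ, i.e. α·k^(α−1) = n + g + δ.
So k^(1−α) = α / (n + g + δ) = 0.33 / 0.070 = 4.7143.
k_gold = 4.7143^(1/0.67) ≈ 10.1181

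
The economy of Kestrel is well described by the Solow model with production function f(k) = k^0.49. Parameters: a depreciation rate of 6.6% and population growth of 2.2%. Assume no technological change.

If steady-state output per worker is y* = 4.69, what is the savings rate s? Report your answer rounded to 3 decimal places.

s ≈ 0.440

At the steady state, Δk = 0, so s·k^α = (n + δ)·k.
Since y* = [s/(n + δ)]^(α/(1−α)), we have s/(n + δ) = (y*)^((1−α)/α) = 4.69^1.0408 = 4.9952.
Therefore s = 4.9952 × (n + δ) = 4.9952 × 0.088 = 0.4396.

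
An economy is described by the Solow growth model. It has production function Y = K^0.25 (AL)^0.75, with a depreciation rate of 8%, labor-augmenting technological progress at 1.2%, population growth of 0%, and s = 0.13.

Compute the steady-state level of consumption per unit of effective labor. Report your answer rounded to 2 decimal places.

Steady state requires s·f(k) = (n + g + δ)·k, i.e. s·k^α = (n + g + δ)·k.
Rearranging, k^(1−α) = s / (n + g + δ).
k^0.75 = 0.13 / (0.000 + 0.012 + 0.080) = 0.13 / 0.092 = 1.4130
k* = 1.4130^(1/0.75) ≈ 1.5856
y* = (k*)^α = 1.5856^0.25 ≈ 1.1221
c* = (1 − s)·y* = (1 − 0.13) × 1.1221 ≈ 0.9762

c* ≈ 0.98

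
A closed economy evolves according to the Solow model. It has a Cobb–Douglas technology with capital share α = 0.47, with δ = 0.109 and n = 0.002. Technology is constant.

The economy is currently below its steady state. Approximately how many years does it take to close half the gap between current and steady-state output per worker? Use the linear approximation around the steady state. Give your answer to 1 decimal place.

about 11.8 years

Near the steady state the convergence rate is λ = (1 − α)(n + δ).
λ = (1 − 0.47) × 0.111 = 0.53 × 0.111 = 0.05883
Half-life = ln 2 / λ = 0.6931 / 0.05883 ≈ 11.78 years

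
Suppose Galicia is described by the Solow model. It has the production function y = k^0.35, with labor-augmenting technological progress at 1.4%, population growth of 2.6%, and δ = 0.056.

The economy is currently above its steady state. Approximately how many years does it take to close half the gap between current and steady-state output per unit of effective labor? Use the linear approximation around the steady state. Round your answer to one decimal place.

Near the steady state the convergence rate is λ = (1 − α)(n + g + δ).
λ = (1 − 0.35) × 0.096 = 0.65 × 0.096 = 0.0624
Half-life = ln 2 / λ = 0.6931 / 0.0624 ≈ 11.11 years

about 11.1 years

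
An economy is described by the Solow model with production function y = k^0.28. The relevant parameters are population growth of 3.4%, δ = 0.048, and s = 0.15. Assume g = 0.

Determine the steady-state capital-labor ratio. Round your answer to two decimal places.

At the steady state, Δk = 0, so s·k^α = (n + δ)·k.
Rearranging, k^(1−α) = s / (n + δ).
k^0.72 = 0.15 / (0.034 + 0.048) = 0.15 / 0.082 = 1.8293
k* = 1.8293^(1/0.72) ≈ 2.3136

k* ≈ 2.31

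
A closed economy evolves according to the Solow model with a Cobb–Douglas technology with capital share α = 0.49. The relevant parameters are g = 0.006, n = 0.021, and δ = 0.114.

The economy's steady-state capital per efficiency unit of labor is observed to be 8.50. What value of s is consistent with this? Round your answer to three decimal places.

At the steady state, Δk = 0, so s·k^α = (n + g + δ)·k.
So s / (n + g + δ) = (k*)^(1−α) = 8.50^0.51 = 2.9785.
Therefore s = 2.9785 × (n + g + δ) = 2.9785 × 0.141 = 0.4200.

s ≈ 0.420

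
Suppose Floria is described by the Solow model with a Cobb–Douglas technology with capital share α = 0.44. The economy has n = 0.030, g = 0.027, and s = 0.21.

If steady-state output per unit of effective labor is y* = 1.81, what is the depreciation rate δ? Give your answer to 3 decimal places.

In steady state, investment equals break-even investment: s·k^α = (n + g + δ)·k.
Since y* = [s/(n + g + δ)]^(α/(1−α)), we have s/(n + g + δ) = (y*)^((1−α)/α) = 1.81^1.2727 = 2.1279.
Therefore n + g + δ = s / 2.1279 = 0.21 / 2.1279 = 0.0987, so δ = 0.0987 − 0.057 = 0.0417.

δ ≈ 0.042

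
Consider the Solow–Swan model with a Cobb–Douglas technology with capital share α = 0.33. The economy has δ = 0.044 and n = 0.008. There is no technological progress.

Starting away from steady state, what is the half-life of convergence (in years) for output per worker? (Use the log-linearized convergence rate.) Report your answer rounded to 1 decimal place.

Near the steady state the convergence rate is λ = (1 − α)(n + δ).
λ = (1 − 0.33) × 0.052 = 0.67 × 0.052 = 0.03484
Half-life = ln 2 / λ = 0.6931 / 0.03484 ≈ 19.89 years

t_½ ≈ 19.9 years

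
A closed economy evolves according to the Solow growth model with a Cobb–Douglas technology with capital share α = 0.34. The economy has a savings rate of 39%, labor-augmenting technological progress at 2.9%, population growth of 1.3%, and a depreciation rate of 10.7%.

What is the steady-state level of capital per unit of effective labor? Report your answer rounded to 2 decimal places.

k* ≈ 4.30

At the steady state, Δk = 0, so s·k^α = (n + g + δ)·k.
Dividing both sides by k: k^(1−α) = s / (n + g + δ).
k^0.66 = 0.39 / (0.013 + 0.029 + 0.107) = 0.39 / 0.149 = 2.6174
k* = 2.6174^(1/0.66) ≈ 4.2967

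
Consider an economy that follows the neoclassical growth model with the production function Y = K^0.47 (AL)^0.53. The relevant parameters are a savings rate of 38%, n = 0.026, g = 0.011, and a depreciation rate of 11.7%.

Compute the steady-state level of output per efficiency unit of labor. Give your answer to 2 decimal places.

y* = 2.23

At the steady state, Δk = 0, so s·k^α = (n + g + δ)·k.
Dividing both sides by k: k^(1−α) = s / (n + g + δ).
k^0.53 = 0.38 / (0.026 + 0.011 + 0.117) = 0.38 / 0.154 = 2.4675
k* = 2.4675^(1/0.53) ≈ 5.4968
y* = (k*)^α = 5.4968^0.47 ≈ 2.2277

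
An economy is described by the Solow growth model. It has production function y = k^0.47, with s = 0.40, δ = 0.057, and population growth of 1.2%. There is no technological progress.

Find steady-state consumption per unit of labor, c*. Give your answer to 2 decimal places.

c* ≈ 2.85

Steady state requires s·f(k) = (n + δ)·k, i.e. s·k^α = (n + δ)·k.
Rearranging, k^(1−α) = s / (n + δ).
k^0.53 = 0.40 / (0.012 + 0.057) = 0.40 / 0.069 = 5.7971
k* = 5.7971^(1/0.53) ≈ 27.5436
y* = (k*)^α = 27.5436^0.47 ≈ 4.7513
c* = (1 − s)·y* = (1 − 0.40) × 4.7513 ≈ 2.8508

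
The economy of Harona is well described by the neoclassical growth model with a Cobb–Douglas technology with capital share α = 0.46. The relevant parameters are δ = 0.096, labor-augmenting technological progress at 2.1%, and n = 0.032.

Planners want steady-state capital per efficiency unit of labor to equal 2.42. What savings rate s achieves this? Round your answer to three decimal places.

In steady state, investment equals break-even investment: s·k^α = (n + g + δ)·k.
So s / (n + g + δ) = (k*)^(1−α) = 2.42^0.54 = 1.6116.
Therefore s = 1.6116 × (n + g + δ) = 1.6116 × 0.149 = 0.2401.

s ≈ 0.240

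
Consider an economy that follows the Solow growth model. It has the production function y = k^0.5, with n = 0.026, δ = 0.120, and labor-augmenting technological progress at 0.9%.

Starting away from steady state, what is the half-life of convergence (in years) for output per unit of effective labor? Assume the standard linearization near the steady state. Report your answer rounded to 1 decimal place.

Near the steady state the convergence rate is λ = (1 − α)(n + g + δ).
λ = (1 − 0.5) × 0.155 = 0.5 × 0.155 = 0.0775
Half-life = ln 2 / λ = 0.6931 / 0.0775 ≈ 8.94 years

t_½ ≈ 8.9 years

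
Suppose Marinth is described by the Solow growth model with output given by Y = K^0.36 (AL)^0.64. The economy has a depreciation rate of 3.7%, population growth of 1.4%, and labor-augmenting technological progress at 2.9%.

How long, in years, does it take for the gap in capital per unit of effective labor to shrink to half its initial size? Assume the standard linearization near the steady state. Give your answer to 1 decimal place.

Near the steady state the convergence rate is λ = (1 − α)(n + g + δ).
λ = (1 − 0.36) × 0.080 = 0.64 × 0.080 = 0.0512
Half-life = ln 2 / λ = 0.6931 / 0.0512 ≈ 13.54 years

t_½ ≈ 13.5 years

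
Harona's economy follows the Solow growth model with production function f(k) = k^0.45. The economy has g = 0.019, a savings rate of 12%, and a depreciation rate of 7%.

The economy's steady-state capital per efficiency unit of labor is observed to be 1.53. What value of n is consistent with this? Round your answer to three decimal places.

At the steady state, Δk = 0, so s·k^α = (n + g + δ)·k.
So s / (n + g + δ) = (k*)^(1−α) = 1.53^0.55 = 1.2635.
Therefore n + g + δ = s / 1.2635 = 0.12 / 1.2635 = 0.0950, so n = 0.0950 − 0.089 = 0.0060.

n ≈ 0.006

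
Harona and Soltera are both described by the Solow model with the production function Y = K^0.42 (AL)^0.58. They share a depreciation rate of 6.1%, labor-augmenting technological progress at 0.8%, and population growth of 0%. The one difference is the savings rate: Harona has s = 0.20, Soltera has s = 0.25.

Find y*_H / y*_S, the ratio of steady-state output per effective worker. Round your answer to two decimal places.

y*_H / y*_S ≈ 0.85

Steady-state y* = [s/(n + g + δ)]^(α/(1−α)), so the ratio is [ (s_H/(n + g + δ)_H) / (s_S/(n + g + δ)_S) ]^0.7241.
s_H/(n + g + δ)_H = 0.20/0.069 = 2.8986; s_S/(n + g + δ)_S = 0.25/0.069 = 3.6232.
Ratio = (2.8986/3.6232)^0.7241 = 0.8000^0.7241 ≈ 0.8508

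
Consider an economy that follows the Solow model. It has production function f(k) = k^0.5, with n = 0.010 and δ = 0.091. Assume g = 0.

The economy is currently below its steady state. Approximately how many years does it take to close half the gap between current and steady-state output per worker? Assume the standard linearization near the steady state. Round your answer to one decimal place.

Near the steady state the convergence rate is λ = (1 − α)(n + δ).
λ = (1 − 0.5) × 0.101 = 0.5 × 0.101 = 0.0505
Half-life = ln 2 / λ = 0.6931 / 0.0505 ≈ 13.72 years

t_½ ≈ 13.7 years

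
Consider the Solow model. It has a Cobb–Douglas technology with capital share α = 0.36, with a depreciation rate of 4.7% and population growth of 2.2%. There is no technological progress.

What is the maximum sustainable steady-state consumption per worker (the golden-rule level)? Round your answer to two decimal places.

At the golden rule, f'(k) = n + δ, so α·k^(α−1) = n + δ and k_gold = (α/(n + δ))^(1/(1−α)).
k_gold = (0.36/0.069)^(1/0.64) = 5.2174^1.5625 ≈ 13.2136
c_gold = f(k_gold) − (n + δ)·k_gold = 2.5326 − 0.069×13.2136 ≈ 1.6209

c_gold ≈ 1.62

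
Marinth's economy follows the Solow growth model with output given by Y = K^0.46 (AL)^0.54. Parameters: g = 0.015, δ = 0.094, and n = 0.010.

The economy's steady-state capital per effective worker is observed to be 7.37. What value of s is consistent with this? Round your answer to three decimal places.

s ≈ 0.350

Steady state requires s·f(k) = (n + g + δ)·k, i.e. s·k^α = (n + g + δ)·k.
So s / (n + g + δ) = (k*)^(1−α) = 7.37^0.54 = 2.9406.
Therefore s = 2.9406 × (n + g + δ) = 2.9406 × 0.119 = 0.3499.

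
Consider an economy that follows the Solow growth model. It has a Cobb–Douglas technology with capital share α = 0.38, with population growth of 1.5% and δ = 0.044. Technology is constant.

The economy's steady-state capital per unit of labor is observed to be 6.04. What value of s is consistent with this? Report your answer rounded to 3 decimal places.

s ≈ 0.180

In steady state, investment equals break-even investment: s·k^α = (n + δ)·k.
So s / (n + δ) = (k*)^(1−α) = 6.04^0.62 = 3.0496.
Therefore s = 3.0496 × (n + δ) = 3.0496 × 0.059 = 0.1799.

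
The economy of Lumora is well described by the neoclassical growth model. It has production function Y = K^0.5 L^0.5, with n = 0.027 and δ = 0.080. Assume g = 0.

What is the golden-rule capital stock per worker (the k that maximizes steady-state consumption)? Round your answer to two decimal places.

k_gold ≈ 21.84

The golden rule sets f'(k) = n + δ, i.e. α·k^(α−1) = n + δ.
So k^(1−α) = α / (n + δ) = 0.5 / 0.107 = 4.6729.
k_gold = 4.6729^(1/0.5) ≈ 21.8360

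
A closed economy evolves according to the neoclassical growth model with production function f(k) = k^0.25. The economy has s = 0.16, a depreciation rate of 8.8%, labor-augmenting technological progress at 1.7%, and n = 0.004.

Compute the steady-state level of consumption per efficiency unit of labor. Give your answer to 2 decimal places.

c* = 0.95

At the steady state, Δk = 0, so s·k^α = (n + g + δ)·k.
Dividing both sides by k: k^(1−α) = s / (n + g + δ).
k^0.75 = 0.16 / (0.004 + 0.017 + 0.088) = 0.16 / 0.109 = 1.4679
k* = 1.4679^(1/0.75) ≈ 1.6683
y* = (k*)^α = 1.6683^0.25 ≈ 1.1365
c* = (1 − s)·y* = (1 − 0.16) × 1.1365 ≈ 0.9547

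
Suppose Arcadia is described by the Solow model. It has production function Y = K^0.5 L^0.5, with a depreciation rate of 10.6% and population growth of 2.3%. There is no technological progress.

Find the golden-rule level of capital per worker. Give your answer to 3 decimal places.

k_gold ≈ 15.023

The golden rule sets f'(k) = n + δ, i.e. α·k^(α−1) = n + δ.
So k^(1−α) = α / (n + δ) = 0.5 / 0.129 = 3.8760.
k_gold = 3.8760^(1/0.5) ≈ 15.0234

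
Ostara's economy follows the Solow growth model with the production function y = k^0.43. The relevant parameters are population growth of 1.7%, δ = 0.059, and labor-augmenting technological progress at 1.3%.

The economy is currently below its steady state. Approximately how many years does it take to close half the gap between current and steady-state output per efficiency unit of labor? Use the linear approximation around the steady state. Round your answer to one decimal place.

Near the steady state the convergence rate is λ = (1 − α)(n + g + δ).
λ = (1 − 0.43) × 0.089 = 0.57 × 0.089 = 0.05073
Half-life = ln 2 / λ = 0.6931 / 0.05073 ≈ 13.66 years

t_½ ≈ 13.7 years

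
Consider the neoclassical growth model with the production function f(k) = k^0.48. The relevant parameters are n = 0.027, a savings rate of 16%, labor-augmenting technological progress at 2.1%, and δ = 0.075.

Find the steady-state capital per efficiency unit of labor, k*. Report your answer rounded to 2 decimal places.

k* ≈ 1.66

At the steady state, Δk = 0, so s·k^α = (n + g + δ)·k.
Dividing both sides by k: k^(1−α) = s / (n + g + δ).
k^0.52 = 0.16 / (0.027 + 0.021 + 0.075) = 0.16 / 0.123 = 1.3008
k* = 1.3008^(1/0.52) ≈ 1.6582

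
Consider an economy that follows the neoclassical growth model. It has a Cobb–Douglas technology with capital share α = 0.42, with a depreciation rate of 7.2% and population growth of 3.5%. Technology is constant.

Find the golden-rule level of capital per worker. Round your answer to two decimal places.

The golden rule sets f'(k) = n + δ, i.e. α·k^(α−1) = n + δ.
So k^(1−α) = α / (n + δ) = 0.42 / 0.107 = 3.9252.
k_gold = 3.9252^(1/0.58) ≈ 10.5657

k_gold ≈ 10.57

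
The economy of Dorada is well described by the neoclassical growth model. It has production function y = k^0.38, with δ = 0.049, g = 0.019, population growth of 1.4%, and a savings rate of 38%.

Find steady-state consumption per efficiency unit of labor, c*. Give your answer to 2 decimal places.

In steady state, investment equals break-even investment: s·k^α = (n + g + δ)·k.
Rearranging, k^(1−α) = s / (n + g + δ).
k^0.62 = 0.38 / (0.014 + 0.019 + 0.049) = 0.38 / 0.082 = 4.6341
k* = 4.6341^(1/0.62) ≈ 11.8614
y* = (k*)^α = 11.8614^0.38 ≈ 2.5596
c* = (1 − s)·y* = (1 − 0.38) × 2.5596 ≈ 1.5870

c* = 1.59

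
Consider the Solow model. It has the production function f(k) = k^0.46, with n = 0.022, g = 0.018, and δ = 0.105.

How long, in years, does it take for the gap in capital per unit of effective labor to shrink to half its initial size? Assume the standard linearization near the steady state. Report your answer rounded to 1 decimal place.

about 8.9 years

Near the steady state the convergence rate is λ = (1 − α)(n + g + δ).
λ = (1 − 0.46) × 0.145 = 0.54 × 0.145 = 0.0783
Half-life = ln 2 / λ = 0.6931 / 0.0783 ≈ 8.85 years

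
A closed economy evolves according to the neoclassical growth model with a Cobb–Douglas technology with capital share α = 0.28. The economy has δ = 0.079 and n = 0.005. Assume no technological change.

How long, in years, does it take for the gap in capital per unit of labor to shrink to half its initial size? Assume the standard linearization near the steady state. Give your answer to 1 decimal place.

half-life ≈ 11.5 years

Near the steady state the convergence rate is λ = (1 − α)(n + δ).
λ = (1 − 0.28) × 0.084 = 0.72 × 0.084 = 0.06048
Half-life = ln 2 / λ = 0.6931 / 0.06048 ≈ 11.46 years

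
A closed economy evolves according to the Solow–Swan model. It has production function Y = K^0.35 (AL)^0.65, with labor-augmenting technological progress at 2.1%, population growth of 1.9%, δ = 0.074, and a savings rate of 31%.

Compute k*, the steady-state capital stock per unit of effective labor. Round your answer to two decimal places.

In steady state, investment equals break-even investment: s·k^α = (n + g + δ)·k.
Dividing both sides by k: k^(1−α) = s / (n + g + δ).
k^0.65 = 0.31 / (0.019 + 0.021 + 0.074) = 0.31 / 0.114 = 2.7193
k* = 2.7193^(1/0.65) ≈ 4.6601

k* = 4.66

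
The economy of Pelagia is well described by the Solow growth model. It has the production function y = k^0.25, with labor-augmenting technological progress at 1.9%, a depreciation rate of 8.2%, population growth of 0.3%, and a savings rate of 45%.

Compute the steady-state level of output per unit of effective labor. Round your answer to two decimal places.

y* ≈ 1.63

In steady state, investment equals break-even investment: s·k^α = (n + g + δ)·k.
Rearranging, k^(1−α) = s / (n + g + δ).
k^0.75 = 0.45 / (0.003 + 0.019 + 0.082) = 0.45 / 0.104 = 4.3269
k* = 4.3269^(1/0.75) ≈ 7.0508
y* = (k*)^α = 7.0508^0.25 ≈ 1.6295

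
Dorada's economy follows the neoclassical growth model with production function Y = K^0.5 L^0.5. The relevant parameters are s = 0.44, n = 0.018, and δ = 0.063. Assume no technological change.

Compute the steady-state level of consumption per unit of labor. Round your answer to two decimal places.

c* = 3.04

In steady state, investment equals break-even investment: s·k^α = (n + δ)·k.
Rearranging, k^(1−α) = s / (n + δ).
k^0.5 = 0.44 / (0.018 + 0.063) = 0.44 / 0.081 = 5.4321
k* = 5.4321^(1/0.5) ≈ 29.5077
y* = (k*)^α = 29.5077^0.5 ≈ 5.4321
c* = (1 − s)·y* = (1 − 0.44) × 5.4321 ≈ 3.0420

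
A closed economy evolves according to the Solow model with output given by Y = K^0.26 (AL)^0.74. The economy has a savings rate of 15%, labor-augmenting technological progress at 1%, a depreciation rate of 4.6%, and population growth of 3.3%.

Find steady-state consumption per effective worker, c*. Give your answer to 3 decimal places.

At the steady state, Δk = 0, so s·k^α = (n + g + δ)·k.
Dividing both sides by k: k^(1−α) = s / (n + g + δ).
k^0.74 = 0.15 / (0.033 + 0.010 + 0.046) = 0.15 / 0.089 = 1.6854
k* = 1.6854^(1/0.74) ≈ 2.0247
y* = (k*)^α = 2.0247^0.26 ≈ 1.2013
c* = (1 − s)·y* = (1 − 0.15) × 1.2013 ≈ 1.0211

c* = 1.021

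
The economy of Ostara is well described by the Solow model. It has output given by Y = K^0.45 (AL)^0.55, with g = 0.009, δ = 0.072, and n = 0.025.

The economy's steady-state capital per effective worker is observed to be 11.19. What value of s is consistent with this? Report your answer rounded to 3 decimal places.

Steady state requires s·f(k) = (n + g + δ)·k, i.e. s·k^α = (n + g + δ)·k.
So s / (n + g + δ) = (k*)^(1−α) = 11.19^0.55 = 3.7745.
Therefore s = 3.7745 × (n + g + δ) = 3.7745 × 0.106 = 0.4001.

s ≈ 0.400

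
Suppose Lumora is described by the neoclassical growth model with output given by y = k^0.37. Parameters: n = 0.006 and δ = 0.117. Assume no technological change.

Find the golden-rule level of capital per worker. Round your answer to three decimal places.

k_gold ≈ 5.744

The golden rule sets f'(k) = n + δ, i.e. α·k^(α−1) = n + δ.
So k^(1−α) = α / (n + δ) = 0.37 / 0.123 = 3.0081.
k_gold = 3.0081^(1/0.63) ≈ 5.7437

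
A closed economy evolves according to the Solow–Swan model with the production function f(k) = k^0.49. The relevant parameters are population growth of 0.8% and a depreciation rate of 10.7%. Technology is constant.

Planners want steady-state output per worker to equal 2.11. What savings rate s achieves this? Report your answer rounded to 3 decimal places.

At the steady state, Δk = 0, so s·k^α = (n + δ)·k.
Since y* = [s/(n + δ)]^(α/(1−α)), we have s/(n + δ) = (y*)^((1−α)/α) = 2.11^1.0408 = 2.1753.
Therefore s = 2.1753 × (n + δ) = 2.1753 × 0.115 = 0.2502.

s ≈ 0.250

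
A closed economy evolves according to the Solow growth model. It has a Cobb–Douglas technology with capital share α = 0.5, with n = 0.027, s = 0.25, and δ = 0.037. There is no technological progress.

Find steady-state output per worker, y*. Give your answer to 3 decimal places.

At the steady state, Δk = 0, so s·k^α = (n + δ)·k.
Rearranging, k^(1−α) = s / (n + δ).
k^0.5 = 0.25 / (0.027 + 0.037) = 0.25 / 0.064 = 3.9063
k* = 3.9063^(1/0.5) ≈ 15.2592
y* = (k*)^α = 15.2592^0.5 ≈ 3.9063

y* = 3.906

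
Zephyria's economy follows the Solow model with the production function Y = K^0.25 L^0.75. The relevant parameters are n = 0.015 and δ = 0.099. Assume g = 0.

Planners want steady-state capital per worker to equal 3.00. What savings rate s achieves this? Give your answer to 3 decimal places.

s ≈ 0.260

At the steady state, Δk = 0, so s·k^α = (n + δ)·k.
So s / (n + δ) = (k*)^(1−α) = 3.00^0.75 = 2.2795.
Therefore s = 2.2795 × (n + δ) = 2.2795 × 0.114 = 0.2599.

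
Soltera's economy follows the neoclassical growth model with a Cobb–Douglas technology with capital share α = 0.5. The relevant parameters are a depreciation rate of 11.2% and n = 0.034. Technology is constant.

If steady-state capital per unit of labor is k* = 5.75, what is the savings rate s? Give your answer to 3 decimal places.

s ≈ 0.350

Steady state requires s·f(k) = (n + δ)·k, i.e. s·k^α = (n + δ)·k.
So s / (n + δ) = (k*)^(1−α) = 5.75^0.5 = 2.3979.
Therefore s = 2.3979 × (n + δ) = 2.3979 × 0.146 = 0.3501.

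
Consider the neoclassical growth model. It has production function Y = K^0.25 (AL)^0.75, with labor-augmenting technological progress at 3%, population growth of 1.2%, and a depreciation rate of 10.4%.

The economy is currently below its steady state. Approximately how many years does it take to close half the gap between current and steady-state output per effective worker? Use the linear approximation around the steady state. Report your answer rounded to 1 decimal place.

about 6.3 years

Near the steady state the convergence rate is λ = (1 − α)(n + g + δ).
λ = (1 − 0.25) × 0.146 = 0.75 × 0.146 = 0.1095
Half-life = ln 2 / λ = 0.6931 / 0.1095 ≈ 6.33 years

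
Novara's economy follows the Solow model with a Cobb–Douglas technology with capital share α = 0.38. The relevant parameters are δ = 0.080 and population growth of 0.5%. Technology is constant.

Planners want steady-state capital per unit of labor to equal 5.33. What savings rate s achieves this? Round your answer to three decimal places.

At the steady state, Δk = 0, so s·k^α = (n + δ)·k.
So s / (n + δ) = (k*)^(1−α) = 5.33^0.62 = 2.8221.
Therefore s = 2.8221 × (n + δ) = 2.8221 × 0.085 = 0.2399.

s ≈ 0.240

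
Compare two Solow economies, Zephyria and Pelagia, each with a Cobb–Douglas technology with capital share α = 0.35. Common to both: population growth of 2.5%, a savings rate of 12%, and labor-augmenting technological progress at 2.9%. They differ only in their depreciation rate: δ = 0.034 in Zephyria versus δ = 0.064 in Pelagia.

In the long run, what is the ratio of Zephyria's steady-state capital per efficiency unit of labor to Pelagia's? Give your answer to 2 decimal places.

Steady-state k* = [s/(n + g + δ)]^(1/(1−α)), so the ratio is [ (s_Z/(n + g + δ)_Z) / (s_P/(n + g + δ)_P) ]^1.5385.
s_Z/(n + g + δ)_Z = 0.12/0.088 = 1.3636; s_P/(n + g + δ)_P = 0.12/0.118 = 1.0169.
Ratio = (1.3636/1.0169)^1.5385 = 1.3409^1.5385 ≈ 1.5704

ratio ≈ 1.57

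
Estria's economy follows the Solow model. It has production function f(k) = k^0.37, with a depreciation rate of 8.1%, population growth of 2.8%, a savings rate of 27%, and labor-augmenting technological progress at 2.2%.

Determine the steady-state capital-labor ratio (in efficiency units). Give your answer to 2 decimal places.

k* = 3.15

In steady state, investment equals break-even investment: s·k^α = (n + g + δ)·k.
Rearranging, k^(1−α) = s / (n + g + δ).
k^0.63 = 0.27 / (0.028 + 0.022 + 0.081) = 0.27 / 0.131 = 2.0611
k* = 2.0611^(1/0.63) ≈ 3.1519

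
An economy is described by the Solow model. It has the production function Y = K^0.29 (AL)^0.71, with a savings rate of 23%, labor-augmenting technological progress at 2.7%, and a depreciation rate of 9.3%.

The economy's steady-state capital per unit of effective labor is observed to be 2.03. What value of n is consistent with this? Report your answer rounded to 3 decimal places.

At the steady state, Δk = 0, so s·k^α = (n + g + δ)·k.
So s / (n + g + δ) = (k*)^(1−α) = 2.03^0.71 = 1.6532.
Therefore n + g + δ = s / 1.6532 = 0.23 / 1.6532 = 0.1391, so n = 0.1391 − 0.120 = 0.0191.

n ≈ 0.019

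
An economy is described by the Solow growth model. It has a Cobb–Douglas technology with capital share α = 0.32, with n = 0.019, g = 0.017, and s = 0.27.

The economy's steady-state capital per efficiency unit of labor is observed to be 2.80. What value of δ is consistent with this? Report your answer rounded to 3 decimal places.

In steady state, investment equals break-even investment: s·k^α = (n + g + δ)·k.
So s / (n + g + δ) = (k*)^(1−α) = 2.80^0.68 = 2.0140.
Therefore n + g + δ = s / 2.0140 = 0.27 / 2.0140 = 0.1341, so δ = 0.1341 − 0.036 = 0.0981.

δ ≈ 0.098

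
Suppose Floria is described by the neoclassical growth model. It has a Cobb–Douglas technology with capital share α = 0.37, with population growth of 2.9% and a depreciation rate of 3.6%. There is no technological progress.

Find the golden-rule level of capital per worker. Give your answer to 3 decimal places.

The golden rule sets f'(k) = n + δ, i.e. α·k^(α−1) = n + δ.
So k^(1−α) = α / (n + δ) = 0.37 / 0.065 = 5.6923.
k_gold = 5.6923^(1/0.63) ≈ 15.8077

k_gold ≈ 15.808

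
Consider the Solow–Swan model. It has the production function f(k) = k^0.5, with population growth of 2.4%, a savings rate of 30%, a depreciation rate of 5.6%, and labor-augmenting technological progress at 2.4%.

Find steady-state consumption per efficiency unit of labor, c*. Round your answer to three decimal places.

Steady state requires s·f(k) = (n + g + δ)·k, i.e. s·k^α = (n + g + δ)·k.
Dividing both sides by k: k^(1−α) = s / (n + g + δ).
k^0.5 = 0.30 / (0.024 + 0.024 + 0.056) = 0.30 / 0.104 = 2.8846
k* = 2.8846^(1/0.5) ≈ 8.3209
y* = (k*)^α = 8.3209^0.5 ≈ 2.8846
c* = (1 − s)·y* = (1 − 0.30) × 2.8846 ≈ 2.0192

c* = 2.019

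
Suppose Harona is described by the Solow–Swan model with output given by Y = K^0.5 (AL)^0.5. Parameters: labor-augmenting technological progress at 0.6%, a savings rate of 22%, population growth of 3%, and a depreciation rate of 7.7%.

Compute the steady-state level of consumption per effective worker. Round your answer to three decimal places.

At the steady state, Δk = 0, so s·k^α = (n + g + δ)·k.
Dividing both sides by k: k^(1−α) = s / (n + g + δ).
k^0.5 = 0.22 / (0.030 + 0.006 + 0.077) = 0.22 / 0.113 = 1.9469
k* = 1.9469^(1/0.5) ≈ 3.7904
y* = (k*)^α = 3.7904^0.5 ≈ 1.9469
c* = (1 − s)·y* = (1 − 0.22) × 1.9469 ≈ 1.5186

c* ≈ 1.519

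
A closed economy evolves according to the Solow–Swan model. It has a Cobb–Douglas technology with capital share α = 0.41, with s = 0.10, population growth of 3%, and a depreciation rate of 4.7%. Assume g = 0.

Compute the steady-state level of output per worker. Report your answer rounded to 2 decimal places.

At the steady state, Δk = 0, so s·k^α = (n + δ)·k.
Dividing both sides by k: k^(1−α) = s / (n + δ).
k^0.59 = 0.10 / (0.030 + 0.047) = 0.10 / 0.077 = 1.2987
k* = 1.2987^(1/0.59) ≈ 1.5574
y* = (k*)^α = 1.5574^0.41 ≈ 1.1992

y* = 1.20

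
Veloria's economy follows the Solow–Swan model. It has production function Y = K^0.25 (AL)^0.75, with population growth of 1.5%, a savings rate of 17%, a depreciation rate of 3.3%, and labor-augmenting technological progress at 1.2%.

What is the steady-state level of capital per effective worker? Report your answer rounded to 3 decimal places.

At the steady state, Δk = 0, so s·k^α = (n + g + δ)·k.
Dividing both sides by k: k^(1−α) = s / (n + g + δ).
k^0.75 = 0.17 / (0.015 + 0.012 + 0.033) = 0.17 / 0.060 = 2.8333
k* = 2.8333^(1/0.75) ≈ 4.0092

k* = 4.009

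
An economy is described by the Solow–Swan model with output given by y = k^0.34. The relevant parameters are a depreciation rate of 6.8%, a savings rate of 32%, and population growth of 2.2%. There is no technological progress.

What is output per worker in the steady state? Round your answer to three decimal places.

At the steady state, Δk = 0, so s·k^α = (n + δ)·k.
Rearranging, k^(1−α) = s / (n + δ).
k^0.66 = 0.32 / (0.022 + 0.068) = 0.32 / 0.090 = 3.5556
k* = 3.5556^(1/0.66) ≈ 6.8347
y* = (k*)^α = 6.8347^0.34 ≈ 1.9222

y* ≈ 1.922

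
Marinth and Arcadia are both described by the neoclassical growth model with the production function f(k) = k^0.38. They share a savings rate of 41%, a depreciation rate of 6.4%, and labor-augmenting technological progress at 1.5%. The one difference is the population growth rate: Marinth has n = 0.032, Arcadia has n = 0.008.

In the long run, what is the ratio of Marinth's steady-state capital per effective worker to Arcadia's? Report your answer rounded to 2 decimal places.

ratio ≈ 0.68

Steady-state k* = [s/(n + g + δ)]^(1/(1−α)), so the ratio is [ (s_M/(n + g + δ)_M) / (s_A/(n + g + δ)_A) ]^1.6129.
s_M/(n + g + δ)_M = 0.41/0.111 = 3.6937; s_A/(n + g + δ)_A = 0.41/0.087 = 4.7126.
Ratio = (3.6937/4.7126)^1.6129 = 0.7838^1.6129 ≈ 0.6751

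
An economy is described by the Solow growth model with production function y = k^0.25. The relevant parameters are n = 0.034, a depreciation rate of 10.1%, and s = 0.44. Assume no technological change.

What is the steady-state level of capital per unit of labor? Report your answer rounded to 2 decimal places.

k* = 4.83

Steady state requires s·f(k) = (n + δ)·k, i.e. s·k^α = (n + δ)·k.
Rearranging, k^(1−α) = s / (n + δ).
k^0.75 = 0.44 / (0.034 + 0.101) = 0.44 / 0.135 = 3.2593
k* = 3.2593^(1/0.75) ≈ 4.8324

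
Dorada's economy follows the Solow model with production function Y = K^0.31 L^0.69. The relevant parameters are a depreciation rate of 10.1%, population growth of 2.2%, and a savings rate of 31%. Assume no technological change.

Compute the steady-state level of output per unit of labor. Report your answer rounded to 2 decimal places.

Steady state requires s·f(k) = (n + δ)·k, i.e. s·k^α = (n + δ)·k.
Dividing both sides by k: k^(1−α) = s / (n + δ).
k^0.69 = 0.31 / (0.022 + 0.101) = 0.31 / 0.123 = 2.5203
k* = 2.5203^(1/0.69) ≈ 3.8178
y* = (k*)^α = 3.8178^0.31 ≈ 1.5148

y* ≈ 1.51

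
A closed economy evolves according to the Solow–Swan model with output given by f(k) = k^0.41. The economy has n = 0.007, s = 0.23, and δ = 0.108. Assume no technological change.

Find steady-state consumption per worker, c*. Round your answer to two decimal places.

c* = 1.25

Steady state requires s·f(k) = (n + δ)·k, i.e. s·k^α = (n + δ)·k.
Dividing both sides by k: k^(1−α) = s / (n + δ).
k^0.59 = 0.23 / (0.007 + 0.108) = 0.23 / 0.115 = 2.0000
k* = 2.0000^(1/0.59) ≈ 3.2376
y* = (k*)^α = 3.2376^0.41 ≈ 1.6188
c* = (1 − s)·y* = (1 − 0.23) × 1.6188 ≈ 1.2465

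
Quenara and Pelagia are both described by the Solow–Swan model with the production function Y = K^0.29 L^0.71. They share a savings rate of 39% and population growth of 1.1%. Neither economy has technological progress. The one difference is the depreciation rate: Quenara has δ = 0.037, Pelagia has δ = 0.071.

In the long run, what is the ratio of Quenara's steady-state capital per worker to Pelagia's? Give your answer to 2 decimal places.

Steady-state k* = [s/(n + δ)]^(1/(1−α)), so the ratio is [ (s_Q/(n + δ)_Q) / (s_P/(n + δ)_P) ]^1.4085.
s_Q/(n + δ)_Q = 0.39/0.048 = 8.1250; s_P/(n + δ)_P = 0.39/0.082 = 4.7561.
Ratio = (8.1250/4.7561)^1.4085 = 1.7083^1.4085 ≈ 2.1260

k*_Q / k*_P ≈ 2.13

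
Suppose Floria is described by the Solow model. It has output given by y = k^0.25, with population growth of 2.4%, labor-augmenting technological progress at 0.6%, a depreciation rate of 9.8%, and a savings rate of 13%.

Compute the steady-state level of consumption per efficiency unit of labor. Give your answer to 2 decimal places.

Steady state requires s·f(k) = (n + g + δ)·k, i.e. s·k^α = (n + g + δ)·k.
Rearranging, k^(1−α) = s / (n + g + δ).
k^0.75 = 0.13 / (0.024 + 0.006 + 0.098) = 0.13 / 0.128 = 1.0156
k* = 1.0156^(1/0.75) ≈ 1.0209
y* = (k*)^α = 1.0209^0.25 ≈ 1.0052
c* = (1 − s)·y* = (1 − 0.13) × 1.0052 ≈ 0.8745

c* = 0.87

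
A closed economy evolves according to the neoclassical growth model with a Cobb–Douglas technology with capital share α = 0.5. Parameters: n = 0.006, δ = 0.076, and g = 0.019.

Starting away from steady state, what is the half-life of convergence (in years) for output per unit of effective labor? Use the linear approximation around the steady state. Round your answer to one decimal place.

half-life ≈ 13.7 years

Near the steady state the convergence rate is λ = (1 − α)(n + g + δ).
λ = (1 − 0.5) × 0.101 = 0.5 × 0.101 = 0.0505
Half-life = ln 2 / λ = 0.6931 / 0.0505 ≈ 13.72 years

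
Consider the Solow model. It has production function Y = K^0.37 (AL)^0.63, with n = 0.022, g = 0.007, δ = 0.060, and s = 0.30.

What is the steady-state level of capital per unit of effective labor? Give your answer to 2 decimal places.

k* = 6.88

At the steady state, Δk = 0, so s·k^α = (n + g + δ)·k.
Dividing both sides by k: k^(1−α) = s / (n + g + δ).
k^0.63 = 0.30 / (0.022 + 0.007 + 0.060) = 0.30 / 0.089 = 3.3708
k* = 3.3708^(1/0.63) ≈ 6.8813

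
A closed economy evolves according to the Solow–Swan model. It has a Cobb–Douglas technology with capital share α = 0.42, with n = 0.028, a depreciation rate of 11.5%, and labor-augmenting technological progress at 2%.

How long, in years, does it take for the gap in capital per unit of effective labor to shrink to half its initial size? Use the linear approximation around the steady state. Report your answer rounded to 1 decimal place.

about 7.3 years

Near the steady state the convergence rate is λ = (1 − α)(n + g + δ).
λ = (1 − 0.42) × 0.163 = 0.58 × 0.163 = 0.09454
Half-life = ln 2 / λ = 0.6931 / 0.09454 ≈ 7.33 years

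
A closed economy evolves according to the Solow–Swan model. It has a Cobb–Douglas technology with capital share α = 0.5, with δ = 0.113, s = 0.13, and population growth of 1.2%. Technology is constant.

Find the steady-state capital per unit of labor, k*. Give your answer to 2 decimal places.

k* ≈ 1.08

In steady state, investment equals break-even investment: s·k^α = (n + δ)·k.
Dividing both sides by k: k^(1−α) = s / (n + δ).
k^0.5 = 0.13 / (0.012 + 0.113) = 0.13 / 0.125 = 1.0400
k* = 1.0400^(1/0.5) ≈ 1.0816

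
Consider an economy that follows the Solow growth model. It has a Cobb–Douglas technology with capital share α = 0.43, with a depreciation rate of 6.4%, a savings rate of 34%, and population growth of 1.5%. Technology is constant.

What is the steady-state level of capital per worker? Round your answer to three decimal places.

k* ≈ 12.943

Steady state requires s·f(k) = (n + δ)·k, i.e. s·k^α = (n + δ)·k.
Dividing both sides by k: k^(1−α) = s / (n + δ).
k^0.57 = 0.34 / (0.015 + 0.064) = 0.34 / 0.079 = 4.3038
k* = 4.3038^(1/0.57) ≈ 12.9426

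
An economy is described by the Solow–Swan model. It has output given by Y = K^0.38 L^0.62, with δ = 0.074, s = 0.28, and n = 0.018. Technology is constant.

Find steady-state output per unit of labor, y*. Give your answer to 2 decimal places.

Steady state requires s·f(k) = (n + δ)·k, i.e. s·k^α = (n + δ)·k.
Rearranging, k^(1−α) = s / (n + δ).
k^0.62 = 0.28 / (0.018 + 0.074) = 0.28 / 0.092 = 3.0435
k* = 3.0435^(1/0.62) ≈ 6.0205
y* = (k*)^α = 6.0205^0.38 ≈ 1.9782

y* ≈ 1.98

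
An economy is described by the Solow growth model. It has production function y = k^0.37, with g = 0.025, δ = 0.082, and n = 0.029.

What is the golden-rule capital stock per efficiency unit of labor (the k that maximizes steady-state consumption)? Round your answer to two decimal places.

k_gold ≈ 4.90

The golden rule sets f'(k) = n + g + δ, i.e. α·k^(α−1) = n + g + δ.
So k^(1−α) = α / (n + g + δ) = 0.37 / 0.136 = 2.7206.
k_gold = 2.7206^(1/0.63) ≈ 4.8972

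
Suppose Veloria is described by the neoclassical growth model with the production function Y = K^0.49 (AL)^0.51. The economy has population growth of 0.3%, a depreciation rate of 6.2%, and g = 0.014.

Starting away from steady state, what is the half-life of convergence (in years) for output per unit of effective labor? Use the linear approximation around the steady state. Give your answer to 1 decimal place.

half-life ≈ 17.2 years

Near the steady state the convergence rate is λ = (1 − α)(n + g + δ).
λ = (1 − 0.49) × 0.079 = 0.51 × 0.079 = 0.04029
Half-life = ln 2 / λ = 0.6931 / 0.04029 ≈ 17.20 years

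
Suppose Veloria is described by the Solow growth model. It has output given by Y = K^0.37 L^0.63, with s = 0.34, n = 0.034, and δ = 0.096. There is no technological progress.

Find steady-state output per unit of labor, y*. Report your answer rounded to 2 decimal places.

Steady state requires s·f(k) = (n + δ)·k, i.e. s·k^α = (n + δ)·k.
Rearranging, k^(1−α) = s / (n + δ).
k^0.63 = 0.34 / (0.034 + 0.096) = 0.34 / 0.130 = 2.6154
k* = 2.6154^(1/0.63) ≈ 4.6000
y* = (k*)^α = 4.6000^0.37 ≈ 1.7588

y* ≈ 1.76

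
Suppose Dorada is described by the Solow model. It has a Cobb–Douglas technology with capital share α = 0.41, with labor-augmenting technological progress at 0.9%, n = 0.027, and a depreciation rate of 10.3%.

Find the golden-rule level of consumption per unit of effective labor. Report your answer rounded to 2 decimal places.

At the golden rule, f'(k) = n + g + δ, so α·k^(α−1) = n + g + δ and k_gold = (α/(n + g + δ))^(1/(1−α)).
k_gold = (0.41/0.139)^(1/0.59) = 2.9496^1.6949 ≈ 6.2546
c_gold = f(k_gold) − (n + g + δ)·k_gold = 2.1205 − 0.139×6.2546 ≈ 1.2511

c_gold ≈ 1.25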